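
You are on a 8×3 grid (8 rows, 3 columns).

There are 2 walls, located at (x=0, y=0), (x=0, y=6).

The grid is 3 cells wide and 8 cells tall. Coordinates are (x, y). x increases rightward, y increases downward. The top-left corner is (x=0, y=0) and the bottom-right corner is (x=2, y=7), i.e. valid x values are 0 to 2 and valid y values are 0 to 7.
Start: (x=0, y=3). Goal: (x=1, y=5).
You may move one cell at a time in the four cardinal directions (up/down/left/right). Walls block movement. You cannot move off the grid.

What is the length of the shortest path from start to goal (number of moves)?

Answer: Shortest path length: 3

Derivation:
BFS from (x=0, y=3) until reaching (x=1, y=5):
  Distance 0: (x=0, y=3)
  Distance 1: (x=0, y=2), (x=1, y=3), (x=0, y=4)
  Distance 2: (x=0, y=1), (x=1, y=2), (x=2, y=3), (x=1, y=4), (x=0, y=5)
  Distance 3: (x=1, y=1), (x=2, y=2), (x=2, y=4), (x=1, y=5)  <- goal reached here
One shortest path (3 moves): (x=0, y=3) -> (x=1, y=3) -> (x=1, y=4) -> (x=1, y=5)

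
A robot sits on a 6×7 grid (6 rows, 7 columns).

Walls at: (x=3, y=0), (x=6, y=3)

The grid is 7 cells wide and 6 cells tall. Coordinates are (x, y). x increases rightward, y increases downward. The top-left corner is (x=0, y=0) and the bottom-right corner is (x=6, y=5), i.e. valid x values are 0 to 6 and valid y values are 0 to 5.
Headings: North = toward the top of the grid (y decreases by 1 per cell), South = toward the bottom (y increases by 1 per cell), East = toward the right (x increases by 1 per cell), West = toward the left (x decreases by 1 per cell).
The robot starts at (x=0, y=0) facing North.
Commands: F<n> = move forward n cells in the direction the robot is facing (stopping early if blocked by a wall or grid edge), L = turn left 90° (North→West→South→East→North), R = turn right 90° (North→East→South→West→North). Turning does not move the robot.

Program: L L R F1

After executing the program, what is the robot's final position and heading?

Start: (x=0, y=0), facing North
  L: turn left, now facing West
  L: turn left, now facing South
  R: turn right, now facing West
  F1: move forward 0/1 (blocked), now at (x=0, y=0)
Final: (x=0, y=0), facing West

Answer: Final position: (x=0, y=0), facing West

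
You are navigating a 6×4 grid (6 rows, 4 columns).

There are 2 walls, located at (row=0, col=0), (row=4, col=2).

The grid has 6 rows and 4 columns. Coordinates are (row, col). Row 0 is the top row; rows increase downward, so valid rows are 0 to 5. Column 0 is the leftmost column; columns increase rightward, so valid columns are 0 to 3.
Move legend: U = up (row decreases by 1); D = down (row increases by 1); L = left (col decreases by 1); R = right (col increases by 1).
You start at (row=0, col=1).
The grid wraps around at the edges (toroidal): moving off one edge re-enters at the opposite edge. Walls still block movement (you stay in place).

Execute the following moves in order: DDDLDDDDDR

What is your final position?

Answer: Final position: (row=5, col=1)

Derivation:
Start: (row=0, col=1)
  D (down): (row=0, col=1) -> (row=1, col=1)
  D (down): (row=1, col=1) -> (row=2, col=1)
  D (down): (row=2, col=1) -> (row=3, col=1)
  L (left): (row=3, col=1) -> (row=3, col=0)
  D (down): (row=3, col=0) -> (row=4, col=0)
  D (down): (row=4, col=0) -> (row=5, col=0)
  [×3]D (down): blocked, stay at (row=5, col=0)
  R (right): (row=5, col=0) -> (row=5, col=1)
Final: (row=5, col=1)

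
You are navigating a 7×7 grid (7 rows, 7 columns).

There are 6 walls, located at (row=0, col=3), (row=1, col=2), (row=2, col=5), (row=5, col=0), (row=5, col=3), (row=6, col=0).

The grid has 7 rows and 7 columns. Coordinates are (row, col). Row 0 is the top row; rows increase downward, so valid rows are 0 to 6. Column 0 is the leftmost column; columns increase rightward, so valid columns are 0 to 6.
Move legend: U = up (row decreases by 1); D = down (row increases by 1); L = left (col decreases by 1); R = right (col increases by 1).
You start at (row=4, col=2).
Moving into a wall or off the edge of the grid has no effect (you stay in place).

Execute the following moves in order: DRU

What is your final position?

Start: (row=4, col=2)
  D (down): (row=4, col=2) -> (row=5, col=2)
  R (right): blocked, stay at (row=5, col=2)
  U (up): (row=5, col=2) -> (row=4, col=2)
Final: (row=4, col=2)

Answer: Final position: (row=4, col=2)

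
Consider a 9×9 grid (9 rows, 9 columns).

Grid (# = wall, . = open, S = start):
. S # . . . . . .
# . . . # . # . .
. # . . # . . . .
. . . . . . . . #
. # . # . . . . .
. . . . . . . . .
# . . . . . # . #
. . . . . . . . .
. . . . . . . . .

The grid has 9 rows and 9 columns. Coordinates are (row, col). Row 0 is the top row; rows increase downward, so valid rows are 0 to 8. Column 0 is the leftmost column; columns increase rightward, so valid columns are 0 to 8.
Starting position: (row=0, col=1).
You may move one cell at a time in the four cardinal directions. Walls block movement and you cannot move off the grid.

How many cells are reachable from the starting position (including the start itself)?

Answer: Reachable cells: 69

Derivation:
BFS flood-fill from (row=0, col=1):
  Distance 0: (row=0, col=1)
  Distance 1: (row=0, col=0), (row=1, col=1)
  Distance 2: (row=1, col=2)
  Distance 3: (row=1, col=3), (row=2, col=2)
  Distance 4: (row=0, col=3), (row=2, col=3), (row=3, col=2)
  Distance 5: (row=0, col=4), (row=3, col=1), (row=3, col=3), (row=4, col=2)
  Distance 6: (row=0, col=5), (row=3, col=0), (row=3, col=4), (row=5, col=2)
  Distance 7: (row=0, col=6), (row=1, col=5), (row=2, col=0), (row=3, col=5), (row=4, col=0), (row=4, col=4), (row=5, col=1), (row=5, col=3), (row=6, col=2)
  Distance 8: (row=0, col=7), (row=2, col=5), (row=3, col=6), (row=4, col=5), (row=5, col=0), (row=5, col=4), (row=6, col=1), (row=6, col=3), (row=7, col=2)
  Distance 9: (row=0, col=8), (row=1, col=7), (row=2, col=6), (row=3, col=7), (row=4, col=6), (row=5, col=5), (row=6, col=4), (row=7, col=1), (row=7, col=3), (row=8, col=2)
  Distance 10: (row=1, col=8), (row=2, col=7), (row=4, col=7), (row=5, col=6), (row=6, col=5), (row=7, col=0), (row=7, col=4), (row=8, col=1), (row=8, col=3)
  Distance 11: (row=2, col=8), (row=4, col=8), (row=5, col=7), (row=7, col=5), (row=8, col=0), (row=8, col=4)
  Distance 12: (row=5, col=8), (row=6, col=7), (row=7, col=6), (row=8, col=5)
  Distance 13: (row=7, col=7), (row=8, col=6)
  Distance 14: (row=7, col=8), (row=8, col=7)
  Distance 15: (row=8, col=8)
Total reachable: 69 (grid has 69 open cells total)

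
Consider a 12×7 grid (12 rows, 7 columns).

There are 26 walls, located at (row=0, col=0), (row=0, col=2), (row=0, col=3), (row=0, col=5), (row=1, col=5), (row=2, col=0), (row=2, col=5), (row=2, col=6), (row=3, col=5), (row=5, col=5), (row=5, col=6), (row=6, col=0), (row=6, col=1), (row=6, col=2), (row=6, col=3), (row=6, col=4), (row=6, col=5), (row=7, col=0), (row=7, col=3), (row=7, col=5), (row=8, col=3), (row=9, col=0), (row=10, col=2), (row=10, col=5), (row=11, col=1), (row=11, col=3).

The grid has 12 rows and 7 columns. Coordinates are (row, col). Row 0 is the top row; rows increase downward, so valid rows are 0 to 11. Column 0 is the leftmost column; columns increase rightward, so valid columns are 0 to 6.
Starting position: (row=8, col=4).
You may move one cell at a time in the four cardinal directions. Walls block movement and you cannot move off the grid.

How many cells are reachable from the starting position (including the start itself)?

Answer: Reachable cells: 26

Derivation:
BFS flood-fill from (row=8, col=4):
  Distance 0: (row=8, col=4)
  Distance 1: (row=7, col=4), (row=8, col=5), (row=9, col=4)
  Distance 2: (row=8, col=6), (row=9, col=3), (row=9, col=5), (row=10, col=4)
  Distance 3: (row=7, col=6), (row=9, col=2), (row=9, col=6), (row=10, col=3), (row=11, col=4)
  Distance 4: (row=6, col=6), (row=8, col=2), (row=9, col=1), (row=10, col=6), (row=11, col=5)
  Distance 5: (row=7, col=2), (row=8, col=1), (row=10, col=1), (row=11, col=6)
  Distance 6: (row=7, col=1), (row=8, col=0), (row=10, col=0)
  Distance 7: (row=11, col=0)
Total reachable: 26 (grid has 58 open cells total)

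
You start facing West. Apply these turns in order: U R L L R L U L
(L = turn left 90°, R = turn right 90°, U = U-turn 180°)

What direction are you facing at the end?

Start: West
  U (U-turn (180°)) -> East
  R (right (90° clockwise)) -> South
  L (left (90° counter-clockwise)) -> East
  L (left (90° counter-clockwise)) -> North
  R (right (90° clockwise)) -> East
  L (left (90° counter-clockwise)) -> North
  U (U-turn (180°)) -> South
  L (left (90° counter-clockwise)) -> East
Final: East

Answer: Final heading: East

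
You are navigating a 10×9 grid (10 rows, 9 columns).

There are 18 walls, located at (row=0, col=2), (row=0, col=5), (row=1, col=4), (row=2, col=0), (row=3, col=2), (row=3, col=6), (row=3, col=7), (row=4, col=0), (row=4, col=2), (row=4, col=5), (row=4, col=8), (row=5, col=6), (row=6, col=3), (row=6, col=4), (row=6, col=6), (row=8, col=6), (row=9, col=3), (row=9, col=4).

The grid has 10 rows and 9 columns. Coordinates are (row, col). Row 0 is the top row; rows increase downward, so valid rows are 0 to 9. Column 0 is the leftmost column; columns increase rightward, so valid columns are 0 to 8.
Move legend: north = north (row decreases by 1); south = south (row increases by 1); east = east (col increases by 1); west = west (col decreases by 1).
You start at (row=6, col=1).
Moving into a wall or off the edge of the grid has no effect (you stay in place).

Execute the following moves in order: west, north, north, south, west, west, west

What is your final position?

Answer: Final position: (row=6, col=0)

Derivation:
Start: (row=6, col=1)
  west (west): (row=6, col=1) -> (row=6, col=0)
  north (north): (row=6, col=0) -> (row=5, col=0)
  north (north): blocked, stay at (row=5, col=0)
  south (south): (row=5, col=0) -> (row=6, col=0)
  [×3]west (west): blocked, stay at (row=6, col=0)
Final: (row=6, col=0)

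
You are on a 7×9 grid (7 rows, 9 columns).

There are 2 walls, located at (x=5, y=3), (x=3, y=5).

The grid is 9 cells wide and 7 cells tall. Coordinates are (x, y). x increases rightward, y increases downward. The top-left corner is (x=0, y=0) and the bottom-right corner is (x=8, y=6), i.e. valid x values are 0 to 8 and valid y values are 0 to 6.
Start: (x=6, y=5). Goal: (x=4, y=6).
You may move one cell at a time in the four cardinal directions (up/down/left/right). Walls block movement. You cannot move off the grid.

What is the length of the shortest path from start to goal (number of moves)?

BFS from (x=6, y=5) until reaching (x=4, y=6):
  Distance 0: (x=6, y=5)
  Distance 1: (x=6, y=4), (x=5, y=5), (x=7, y=5), (x=6, y=6)
  Distance 2: (x=6, y=3), (x=5, y=4), (x=7, y=4), (x=4, y=5), (x=8, y=5), (x=5, y=6), (x=7, y=6)
  Distance 3: (x=6, y=2), (x=7, y=3), (x=4, y=4), (x=8, y=4), (x=4, y=6), (x=8, y=6)  <- goal reached here
One shortest path (3 moves): (x=6, y=5) -> (x=5, y=5) -> (x=4, y=5) -> (x=4, y=6)

Answer: Shortest path length: 3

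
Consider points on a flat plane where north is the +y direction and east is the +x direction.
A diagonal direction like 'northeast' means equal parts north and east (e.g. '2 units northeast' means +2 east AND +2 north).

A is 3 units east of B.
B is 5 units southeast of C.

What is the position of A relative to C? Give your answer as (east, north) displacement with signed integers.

Answer: A is at (east=8, north=-5) relative to C.

Derivation:
Place C at the origin (east=0, north=0).
  B is 5 units southeast of C: delta (east=+5, north=-5); B at (east=5, north=-5).
  A is 3 units east of B: delta (east=+3, north=+0); A at (east=8, north=-5).
Therefore A relative to C: (east=8, north=-5).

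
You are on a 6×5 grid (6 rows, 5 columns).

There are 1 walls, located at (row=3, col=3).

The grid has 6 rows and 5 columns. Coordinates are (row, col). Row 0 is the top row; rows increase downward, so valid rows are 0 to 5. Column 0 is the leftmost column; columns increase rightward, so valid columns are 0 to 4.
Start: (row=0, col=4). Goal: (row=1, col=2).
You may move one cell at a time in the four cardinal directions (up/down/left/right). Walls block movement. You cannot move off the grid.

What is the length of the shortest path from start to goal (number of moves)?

BFS from (row=0, col=4) until reaching (row=1, col=2):
  Distance 0: (row=0, col=4)
  Distance 1: (row=0, col=3), (row=1, col=4)
  Distance 2: (row=0, col=2), (row=1, col=3), (row=2, col=4)
  Distance 3: (row=0, col=1), (row=1, col=2), (row=2, col=3), (row=3, col=4)  <- goal reached here
One shortest path (3 moves): (row=0, col=4) -> (row=0, col=3) -> (row=0, col=2) -> (row=1, col=2)

Answer: Shortest path length: 3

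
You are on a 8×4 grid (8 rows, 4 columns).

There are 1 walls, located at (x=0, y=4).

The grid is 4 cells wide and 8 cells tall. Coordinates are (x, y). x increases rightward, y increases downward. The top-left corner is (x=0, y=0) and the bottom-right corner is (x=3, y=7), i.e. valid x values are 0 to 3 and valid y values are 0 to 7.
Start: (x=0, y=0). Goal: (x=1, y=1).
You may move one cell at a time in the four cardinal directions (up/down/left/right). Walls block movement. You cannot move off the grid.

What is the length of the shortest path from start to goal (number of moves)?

BFS from (x=0, y=0) until reaching (x=1, y=1):
  Distance 0: (x=0, y=0)
  Distance 1: (x=1, y=0), (x=0, y=1)
  Distance 2: (x=2, y=0), (x=1, y=1), (x=0, y=2)  <- goal reached here
One shortest path (2 moves): (x=0, y=0) -> (x=1, y=0) -> (x=1, y=1)

Answer: Shortest path length: 2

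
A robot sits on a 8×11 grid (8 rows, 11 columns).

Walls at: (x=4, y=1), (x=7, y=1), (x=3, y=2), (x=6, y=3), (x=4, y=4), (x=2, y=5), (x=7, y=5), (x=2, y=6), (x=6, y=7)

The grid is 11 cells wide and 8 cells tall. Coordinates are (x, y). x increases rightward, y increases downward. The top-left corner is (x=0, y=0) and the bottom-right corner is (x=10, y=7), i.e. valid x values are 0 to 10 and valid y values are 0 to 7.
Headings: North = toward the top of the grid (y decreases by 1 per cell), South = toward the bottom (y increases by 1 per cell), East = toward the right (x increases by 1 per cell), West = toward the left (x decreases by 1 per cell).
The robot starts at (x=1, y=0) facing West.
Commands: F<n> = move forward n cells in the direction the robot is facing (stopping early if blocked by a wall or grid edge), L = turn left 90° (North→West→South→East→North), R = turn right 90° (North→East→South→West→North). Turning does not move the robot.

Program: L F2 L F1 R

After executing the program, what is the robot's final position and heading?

Answer: Final position: (x=2, y=2), facing South

Derivation:
Start: (x=1, y=0), facing West
  L: turn left, now facing South
  F2: move forward 2, now at (x=1, y=2)
  L: turn left, now facing East
  F1: move forward 1, now at (x=2, y=2)
  R: turn right, now facing South
Final: (x=2, y=2), facing South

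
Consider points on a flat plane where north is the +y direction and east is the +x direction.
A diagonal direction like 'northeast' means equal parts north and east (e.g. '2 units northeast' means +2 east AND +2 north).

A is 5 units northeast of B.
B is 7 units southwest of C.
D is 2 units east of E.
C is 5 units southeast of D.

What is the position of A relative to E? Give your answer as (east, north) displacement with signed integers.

Place E at the origin (east=0, north=0).
  D is 2 units east of E: delta (east=+2, north=+0); D at (east=2, north=0).
  C is 5 units southeast of D: delta (east=+5, north=-5); C at (east=7, north=-5).
  B is 7 units southwest of C: delta (east=-7, north=-7); B at (east=0, north=-12).
  A is 5 units northeast of B: delta (east=+5, north=+5); A at (east=5, north=-7).
Therefore A relative to E: (east=5, north=-7).

Answer: A is at (east=5, north=-7) relative to E.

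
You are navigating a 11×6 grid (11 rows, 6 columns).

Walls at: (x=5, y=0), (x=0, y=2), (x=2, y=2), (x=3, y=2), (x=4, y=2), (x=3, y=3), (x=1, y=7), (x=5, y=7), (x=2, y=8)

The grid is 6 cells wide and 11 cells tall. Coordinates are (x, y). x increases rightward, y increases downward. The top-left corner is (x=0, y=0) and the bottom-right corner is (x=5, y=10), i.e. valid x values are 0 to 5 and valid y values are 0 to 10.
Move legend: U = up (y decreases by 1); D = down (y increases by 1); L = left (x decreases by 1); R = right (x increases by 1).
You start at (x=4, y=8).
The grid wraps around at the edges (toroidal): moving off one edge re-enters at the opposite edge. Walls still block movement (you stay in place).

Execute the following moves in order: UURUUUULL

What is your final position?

Answer: Final position: (x=5, y=2)

Derivation:
Start: (x=4, y=8)
  U (up): (x=4, y=8) -> (x=4, y=7)
  U (up): (x=4, y=7) -> (x=4, y=6)
  R (right): (x=4, y=6) -> (x=5, y=6)
  U (up): (x=5, y=6) -> (x=5, y=5)
  U (up): (x=5, y=5) -> (x=5, y=4)
  U (up): (x=5, y=4) -> (x=5, y=3)
  U (up): (x=5, y=3) -> (x=5, y=2)
  L (left): blocked, stay at (x=5, y=2)
  L (left): blocked, stay at (x=5, y=2)
Final: (x=5, y=2)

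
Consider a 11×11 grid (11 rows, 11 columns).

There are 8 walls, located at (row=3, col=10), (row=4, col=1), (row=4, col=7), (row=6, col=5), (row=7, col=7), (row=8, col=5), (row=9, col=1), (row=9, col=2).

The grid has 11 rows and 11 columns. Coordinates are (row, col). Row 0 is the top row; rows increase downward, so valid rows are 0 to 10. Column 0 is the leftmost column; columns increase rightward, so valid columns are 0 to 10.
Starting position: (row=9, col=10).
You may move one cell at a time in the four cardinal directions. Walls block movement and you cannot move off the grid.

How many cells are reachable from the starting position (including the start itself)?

Answer: Reachable cells: 113

Derivation:
BFS flood-fill from (row=9, col=10):
  Distance 0: (row=9, col=10)
  Distance 1: (row=8, col=10), (row=9, col=9), (row=10, col=10)
  Distance 2: (row=7, col=10), (row=8, col=9), (row=9, col=8), (row=10, col=9)
  Distance 3: (row=6, col=10), (row=7, col=9), (row=8, col=8), (row=9, col=7), (row=10, col=8)
  Distance 4: (row=5, col=10), (row=6, col=9), (row=7, col=8), (row=8, col=7), (row=9, col=6), (row=10, col=7)
  Distance 5: (row=4, col=10), (row=5, col=9), (row=6, col=8), (row=8, col=6), (row=9, col=5), (row=10, col=6)
  Distance 6: (row=4, col=9), (row=5, col=8), (row=6, col=7), (row=7, col=6), (row=9, col=4), (row=10, col=5)
  Distance 7: (row=3, col=9), (row=4, col=8), (row=5, col=7), (row=6, col=6), (row=7, col=5), (row=8, col=4), (row=9, col=3), (row=10, col=4)
  Distance 8: (row=2, col=9), (row=3, col=8), (row=5, col=6), (row=7, col=4), (row=8, col=3), (row=10, col=3)
  Distance 9: (row=1, col=9), (row=2, col=8), (row=2, col=10), (row=3, col=7), (row=4, col=6), (row=5, col=5), (row=6, col=4), (row=7, col=3), (row=8, col=2), (row=10, col=2)
  Distance 10: (row=0, col=9), (row=1, col=8), (row=1, col=10), (row=2, col=7), (row=3, col=6), (row=4, col=5), (row=5, col=4), (row=6, col=3), (row=7, col=2), (row=8, col=1), (row=10, col=1)
  Distance 11: (row=0, col=8), (row=0, col=10), (row=1, col=7), (row=2, col=6), (row=3, col=5), (row=4, col=4), (row=5, col=3), (row=6, col=2), (row=7, col=1), (row=8, col=0), (row=10, col=0)
  Distance 12: (row=0, col=7), (row=1, col=6), (row=2, col=5), (row=3, col=4), (row=4, col=3), (row=5, col=2), (row=6, col=1), (row=7, col=0), (row=9, col=0)
  Distance 13: (row=0, col=6), (row=1, col=5), (row=2, col=4), (row=3, col=3), (row=4, col=2), (row=5, col=1), (row=6, col=0)
  Distance 14: (row=0, col=5), (row=1, col=4), (row=2, col=3), (row=3, col=2), (row=5, col=0)
  Distance 15: (row=0, col=4), (row=1, col=3), (row=2, col=2), (row=3, col=1), (row=4, col=0)
  Distance 16: (row=0, col=3), (row=1, col=2), (row=2, col=1), (row=3, col=0)
  Distance 17: (row=0, col=2), (row=1, col=1), (row=2, col=0)
  Distance 18: (row=0, col=1), (row=1, col=0)
  Distance 19: (row=0, col=0)
Total reachable: 113 (grid has 113 open cells total)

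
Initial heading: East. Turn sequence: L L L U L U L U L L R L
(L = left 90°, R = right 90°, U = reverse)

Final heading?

Answer: Final heading: North

Derivation:
Start: East
  L (left (90° counter-clockwise)) -> North
  L (left (90° counter-clockwise)) -> West
  L (left (90° counter-clockwise)) -> South
  U (U-turn (180°)) -> North
  L (left (90° counter-clockwise)) -> West
  U (U-turn (180°)) -> East
  L (left (90° counter-clockwise)) -> North
  U (U-turn (180°)) -> South
  L (left (90° counter-clockwise)) -> East
  L (left (90° counter-clockwise)) -> North
  R (right (90° clockwise)) -> East
  L (left (90° counter-clockwise)) -> North
Final: North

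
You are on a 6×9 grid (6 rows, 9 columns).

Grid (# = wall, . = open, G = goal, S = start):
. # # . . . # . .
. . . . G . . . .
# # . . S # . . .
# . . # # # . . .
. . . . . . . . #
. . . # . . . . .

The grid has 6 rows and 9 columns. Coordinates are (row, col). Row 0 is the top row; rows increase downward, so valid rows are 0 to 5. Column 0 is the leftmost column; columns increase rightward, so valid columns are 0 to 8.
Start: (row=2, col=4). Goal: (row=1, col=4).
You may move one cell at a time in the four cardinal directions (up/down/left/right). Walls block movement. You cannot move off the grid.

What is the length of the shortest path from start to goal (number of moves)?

BFS from (row=2, col=4) until reaching (row=1, col=4):
  Distance 0: (row=2, col=4)
  Distance 1: (row=1, col=4), (row=2, col=3)  <- goal reached here
One shortest path (1 moves): (row=2, col=4) -> (row=1, col=4)

Answer: Shortest path length: 1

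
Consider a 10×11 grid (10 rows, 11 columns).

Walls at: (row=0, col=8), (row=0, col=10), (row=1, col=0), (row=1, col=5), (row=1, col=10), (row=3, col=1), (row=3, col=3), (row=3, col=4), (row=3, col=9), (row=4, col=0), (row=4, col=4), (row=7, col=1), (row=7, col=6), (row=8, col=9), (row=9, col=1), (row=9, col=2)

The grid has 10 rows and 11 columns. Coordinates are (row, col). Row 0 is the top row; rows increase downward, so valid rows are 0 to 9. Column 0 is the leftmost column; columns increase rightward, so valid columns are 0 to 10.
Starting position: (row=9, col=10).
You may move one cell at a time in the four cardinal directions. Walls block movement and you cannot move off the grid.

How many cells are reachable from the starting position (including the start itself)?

BFS flood-fill from (row=9, col=10):
  Distance 0: (row=9, col=10)
  Distance 1: (row=8, col=10), (row=9, col=9)
  Distance 2: (row=7, col=10), (row=9, col=8)
  Distance 3: (row=6, col=10), (row=7, col=9), (row=8, col=8), (row=9, col=7)
  Distance 4: (row=5, col=10), (row=6, col=9), (row=7, col=8), (row=8, col=7), (row=9, col=6)
  Distance 5: (row=4, col=10), (row=5, col=9), (row=6, col=8), (row=7, col=7), (row=8, col=6), (row=9, col=5)
  Distance 6: (row=3, col=10), (row=4, col=9), (row=5, col=8), (row=6, col=7), (row=8, col=5), (row=9, col=4)
  Distance 7: (row=2, col=10), (row=4, col=8), (row=5, col=7), (row=6, col=6), (row=7, col=5), (row=8, col=4), (row=9, col=3)
  Distance 8: (row=2, col=9), (row=3, col=8), (row=4, col=7), (row=5, col=6), (row=6, col=5), (row=7, col=4), (row=8, col=3)
  Distance 9: (row=1, col=9), (row=2, col=8), (row=3, col=7), (row=4, col=6), (row=5, col=5), (row=6, col=4), (row=7, col=3), (row=8, col=2)
  Distance 10: (row=0, col=9), (row=1, col=8), (row=2, col=7), (row=3, col=6), (row=4, col=5), (row=5, col=4), (row=6, col=3), (row=7, col=2), (row=8, col=1)
  Distance 11: (row=1, col=7), (row=2, col=6), (row=3, col=5), (row=5, col=3), (row=6, col=2), (row=8, col=0)
  Distance 12: (row=0, col=7), (row=1, col=6), (row=2, col=5), (row=4, col=3), (row=5, col=2), (row=6, col=1), (row=7, col=0), (row=9, col=0)
  Distance 13: (row=0, col=6), (row=2, col=4), (row=4, col=2), (row=5, col=1), (row=6, col=0)
  Distance 14: (row=0, col=5), (row=1, col=4), (row=2, col=3), (row=3, col=2), (row=4, col=1), (row=5, col=0)
  Distance 15: (row=0, col=4), (row=1, col=3), (row=2, col=2)
  Distance 16: (row=0, col=3), (row=1, col=2), (row=2, col=1)
  Distance 17: (row=0, col=2), (row=1, col=1), (row=2, col=0)
  Distance 18: (row=0, col=1), (row=3, col=0)
  Distance 19: (row=0, col=0)
Total reachable: 94 (grid has 94 open cells total)

Answer: Reachable cells: 94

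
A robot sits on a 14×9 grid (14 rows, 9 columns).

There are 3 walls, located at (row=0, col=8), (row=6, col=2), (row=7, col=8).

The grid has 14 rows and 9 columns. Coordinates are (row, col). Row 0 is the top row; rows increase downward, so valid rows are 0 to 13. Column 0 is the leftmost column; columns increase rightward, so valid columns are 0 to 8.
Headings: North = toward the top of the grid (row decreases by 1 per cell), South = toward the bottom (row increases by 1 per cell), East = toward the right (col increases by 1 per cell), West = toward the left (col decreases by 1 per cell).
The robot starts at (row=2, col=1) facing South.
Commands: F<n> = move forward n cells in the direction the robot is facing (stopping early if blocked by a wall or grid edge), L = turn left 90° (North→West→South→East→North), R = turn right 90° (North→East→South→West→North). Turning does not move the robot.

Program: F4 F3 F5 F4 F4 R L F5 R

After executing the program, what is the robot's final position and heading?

Answer: Final position: (row=13, col=1), facing West

Derivation:
Start: (row=2, col=1), facing South
  F4: move forward 4, now at (row=6, col=1)
  F3: move forward 3, now at (row=9, col=1)
  F5: move forward 4/5 (blocked), now at (row=13, col=1)
  F4: move forward 0/4 (blocked), now at (row=13, col=1)
  F4: move forward 0/4 (blocked), now at (row=13, col=1)
  R: turn right, now facing West
  L: turn left, now facing South
  F5: move forward 0/5 (blocked), now at (row=13, col=1)
  R: turn right, now facing West
Final: (row=13, col=1), facing West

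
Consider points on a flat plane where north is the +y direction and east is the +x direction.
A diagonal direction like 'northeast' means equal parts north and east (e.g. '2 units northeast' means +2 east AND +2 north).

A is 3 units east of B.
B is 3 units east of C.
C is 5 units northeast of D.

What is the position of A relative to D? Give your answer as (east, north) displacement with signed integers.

Place D at the origin (east=0, north=0).
  C is 5 units northeast of D: delta (east=+5, north=+5); C at (east=5, north=5).
  B is 3 units east of C: delta (east=+3, north=+0); B at (east=8, north=5).
  A is 3 units east of B: delta (east=+3, north=+0); A at (east=11, north=5).
Therefore A relative to D: (east=11, north=5).

Answer: A is at (east=11, north=5) relative to D.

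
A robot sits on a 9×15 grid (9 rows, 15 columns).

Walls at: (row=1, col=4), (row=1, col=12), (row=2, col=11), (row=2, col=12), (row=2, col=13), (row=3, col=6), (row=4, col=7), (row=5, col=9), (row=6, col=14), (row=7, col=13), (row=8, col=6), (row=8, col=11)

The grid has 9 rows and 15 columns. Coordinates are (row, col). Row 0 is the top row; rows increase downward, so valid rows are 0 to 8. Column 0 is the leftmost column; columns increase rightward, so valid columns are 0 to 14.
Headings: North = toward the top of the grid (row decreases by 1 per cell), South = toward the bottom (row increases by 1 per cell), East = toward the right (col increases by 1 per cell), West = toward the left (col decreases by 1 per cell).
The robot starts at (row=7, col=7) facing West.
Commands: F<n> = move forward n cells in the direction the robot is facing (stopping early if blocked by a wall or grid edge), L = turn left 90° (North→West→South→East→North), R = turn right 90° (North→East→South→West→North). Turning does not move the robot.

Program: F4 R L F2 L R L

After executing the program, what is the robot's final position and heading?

Answer: Final position: (row=7, col=1), facing South

Derivation:
Start: (row=7, col=7), facing West
  F4: move forward 4, now at (row=7, col=3)
  R: turn right, now facing North
  L: turn left, now facing West
  F2: move forward 2, now at (row=7, col=1)
  L: turn left, now facing South
  R: turn right, now facing West
  L: turn left, now facing South
Final: (row=7, col=1), facing South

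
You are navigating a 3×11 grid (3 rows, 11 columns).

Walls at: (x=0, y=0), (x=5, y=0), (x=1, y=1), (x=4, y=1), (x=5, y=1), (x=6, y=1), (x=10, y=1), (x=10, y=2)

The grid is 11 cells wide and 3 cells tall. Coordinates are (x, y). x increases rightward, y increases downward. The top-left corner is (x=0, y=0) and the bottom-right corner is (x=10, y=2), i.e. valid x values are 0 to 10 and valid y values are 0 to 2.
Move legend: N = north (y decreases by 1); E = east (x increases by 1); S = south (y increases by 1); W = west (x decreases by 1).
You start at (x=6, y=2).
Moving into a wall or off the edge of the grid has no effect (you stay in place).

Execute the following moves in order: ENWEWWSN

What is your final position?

Answer: Final position: (x=7, y=1)

Derivation:
Start: (x=6, y=2)
  E (east): (x=6, y=2) -> (x=7, y=2)
  N (north): (x=7, y=2) -> (x=7, y=1)
  W (west): blocked, stay at (x=7, y=1)
  E (east): (x=7, y=1) -> (x=8, y=1)
  W (west): (x=8, y=1) -> (x=7, y=1)
  W (west): blocked, stay at (x=7, y=1)
  S (south): (x=7, y=1) -> (x=7, y=2)
  N (north): (x=7, y=2) -> (x=7, y=1)
Final: (x=7, y=1)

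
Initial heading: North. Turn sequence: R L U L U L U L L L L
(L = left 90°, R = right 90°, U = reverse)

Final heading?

Answer: Final heading: North

Derivation:
Start: North
  R (right (90° clockwise)) -> East
  L (left (90° counter-clockwise)) -> North
  U (U-turn (180°)) -> South
  L (left (90° counter-clockwise)) -> East
  U (U-turn (180°)) -> West
  L (left (90° counter-clockwise)) -> South
  U (U-turn (180°)) -> North
  L (left (90° counter-clockwise)) -> West
  L (left (90° counter-clockwise)) -> South
  L (left (90° counter-clockwise)) -> East
  L (left (90° counter-clockwise)) -> North
Final: North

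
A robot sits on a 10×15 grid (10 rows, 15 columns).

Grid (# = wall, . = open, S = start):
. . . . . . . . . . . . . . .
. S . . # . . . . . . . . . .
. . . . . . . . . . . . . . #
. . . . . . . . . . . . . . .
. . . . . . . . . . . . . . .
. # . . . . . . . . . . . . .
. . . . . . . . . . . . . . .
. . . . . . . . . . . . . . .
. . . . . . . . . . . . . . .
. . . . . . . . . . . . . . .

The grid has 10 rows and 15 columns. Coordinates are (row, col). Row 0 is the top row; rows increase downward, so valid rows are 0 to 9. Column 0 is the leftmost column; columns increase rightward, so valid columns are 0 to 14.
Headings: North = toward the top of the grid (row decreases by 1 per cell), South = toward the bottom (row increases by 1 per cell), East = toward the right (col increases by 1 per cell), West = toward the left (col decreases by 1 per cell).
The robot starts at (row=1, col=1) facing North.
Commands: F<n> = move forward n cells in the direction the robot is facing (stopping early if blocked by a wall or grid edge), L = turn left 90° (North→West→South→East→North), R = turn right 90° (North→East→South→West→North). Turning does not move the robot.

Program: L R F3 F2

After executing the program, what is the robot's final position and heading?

Start: (row=1, col=1), facing North
  L: turn left, now facing West
  R: turn right, now facing North
  F3: move forward 1/3 (blocked), now at (row=0, col=1)
  F2: move forward 0/2 (blocked), now at (row=0, col=1)
Final: (row=0, col=1), facing North

Answer: Final position: (row=0, col=1), facing North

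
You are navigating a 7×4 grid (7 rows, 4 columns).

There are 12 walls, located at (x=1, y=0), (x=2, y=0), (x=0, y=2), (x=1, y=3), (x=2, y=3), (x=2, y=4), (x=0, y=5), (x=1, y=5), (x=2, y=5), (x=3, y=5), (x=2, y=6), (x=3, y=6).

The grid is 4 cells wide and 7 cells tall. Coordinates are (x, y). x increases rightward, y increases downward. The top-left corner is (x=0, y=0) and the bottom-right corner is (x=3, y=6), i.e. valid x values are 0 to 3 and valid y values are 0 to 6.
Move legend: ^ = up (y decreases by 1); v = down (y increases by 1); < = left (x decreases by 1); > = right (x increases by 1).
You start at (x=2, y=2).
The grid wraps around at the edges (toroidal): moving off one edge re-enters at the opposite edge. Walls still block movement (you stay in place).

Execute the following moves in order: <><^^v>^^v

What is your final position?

Answer: Final position: (x=2, y=2)

Derivation:
Start: (x=2, y=2)
  < (left): (x=2, y=2) -> (x=1, y=2)
  > (right): (x=1, y=2) -> (x=2, y=2)
  < (left): (x=2, y=2) -> (x=1, y=2)
  ^ (up): (x=1, y=2) -> (x=1, y=1)
  ^ (up): blocked, stay at (x=1, y=1)
  v (down): (x=1, y=1) -> (x=1, y=2)
  > (right): (x=1, y=2) -> (x=2, y=2)
  ^ (up): (x=2, y=2) -> (x=2, y=1)
  ^ (up): blocked, stay at (x=2, y=1)
  v (down): (x=2, y=1) -> (x=2, y=2)
Final: (x=2, y=2)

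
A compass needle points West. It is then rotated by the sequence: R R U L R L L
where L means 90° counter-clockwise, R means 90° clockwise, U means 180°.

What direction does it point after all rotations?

Answer: Final heading: East

Derivation:
Start: West
  R (right (90° clockwise)) -> North
  R (right (90° clockwise)) -> East
  U (U-turn (180°)) -> West
  L (left (90° counter-clockwise)) -> South
  R (right (90° clockwise)) -> West
  L (left (90° counter-clockwise)) -> South
  L (left (90° counter-clockwise)) -> East
Final: East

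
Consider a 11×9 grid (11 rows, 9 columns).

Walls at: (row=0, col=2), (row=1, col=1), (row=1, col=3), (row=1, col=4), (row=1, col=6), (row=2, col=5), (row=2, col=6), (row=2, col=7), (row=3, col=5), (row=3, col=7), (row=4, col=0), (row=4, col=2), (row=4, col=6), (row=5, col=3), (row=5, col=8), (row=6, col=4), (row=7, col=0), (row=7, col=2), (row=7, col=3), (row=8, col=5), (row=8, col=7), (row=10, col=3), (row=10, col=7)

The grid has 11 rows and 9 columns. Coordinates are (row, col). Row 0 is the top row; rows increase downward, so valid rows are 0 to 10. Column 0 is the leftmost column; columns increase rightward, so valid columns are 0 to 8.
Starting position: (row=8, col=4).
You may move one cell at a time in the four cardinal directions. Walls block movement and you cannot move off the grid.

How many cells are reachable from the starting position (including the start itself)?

BFS flood-fill from (row=8, col=4):
  Distance 0: (row=8, col=4)
  Distance 1: (row=7, col=4), (row=8, col=3), (row=9, col=4)
  Distance 2: (row=7, col=5), (row=8, col=2), (row=9, col=3), (row=9, col=5), (row=10, col=4)
  Distance 3: (row=6, col=5), (row=7, col=6), (row=8, col=1), (row=9, col=2), (row=9, col=6), (row=10, col=5)
  Distance 4: (row=5, col=5), (row=6, col=6), (row=7, col=1), (row=7, col=7), (row=8, col=0), (row=8, col=6), (row=9, col=1), (row=9, col=7), (row=10, col=2), (row=10, col=6)
  Distance 5: (row=4, col=5), (row=5, col=4), (row=5, col=6), (row=6, col=1), (row=6, col=7), (row=7, col=8), (row=9, col=0), (row=9, col=8), (row=10, col=1)
  Distance 6: (row=4, col=4), (row=5, col=1), (row=5, col=7), (row=6, col=0), (row=6, col=2), (row=6, col=8), (row=8, col=8), (row=10, col=0), (row=10, col=8)
  Distance 7: (row=3, col=4), (row=4, col=1), (row=4, col=3), (row=4, col=7), (row=5, col=0), (row=5, col=2), (row=6, col=3)
  Distance 8: (row=2, col=4), (row=3, col=1), (row=3, col=3), (row=4, col=8)
  Distance 9: (row=2, col=1), (row=2, col=3), (row=3, col=0), (row=3, col=2), (row=3, col=8)
  Distance 10: (row=2, col=0), (row=2, col=2), (row=2, col=8)
  Distance 11: (row=1, col=0), (row=1, col=2), (row=1, col=8)
  Distance 12: (row=0, col=0), (row=0, col=8), (row=1, col=7)
  Distance 13: (row=0, col=1), (row=0, col=7)
  Distance 14: (row=0, col=6)
  Distance 15: (row=0, col=5)
  Distance 16: (row=0, col=4), (row=1, col=5)
  Distance 17: (row=0, col=3)
Total reachable: 75 (grid has 76 open cells total)

Answer: Reachable cells: 75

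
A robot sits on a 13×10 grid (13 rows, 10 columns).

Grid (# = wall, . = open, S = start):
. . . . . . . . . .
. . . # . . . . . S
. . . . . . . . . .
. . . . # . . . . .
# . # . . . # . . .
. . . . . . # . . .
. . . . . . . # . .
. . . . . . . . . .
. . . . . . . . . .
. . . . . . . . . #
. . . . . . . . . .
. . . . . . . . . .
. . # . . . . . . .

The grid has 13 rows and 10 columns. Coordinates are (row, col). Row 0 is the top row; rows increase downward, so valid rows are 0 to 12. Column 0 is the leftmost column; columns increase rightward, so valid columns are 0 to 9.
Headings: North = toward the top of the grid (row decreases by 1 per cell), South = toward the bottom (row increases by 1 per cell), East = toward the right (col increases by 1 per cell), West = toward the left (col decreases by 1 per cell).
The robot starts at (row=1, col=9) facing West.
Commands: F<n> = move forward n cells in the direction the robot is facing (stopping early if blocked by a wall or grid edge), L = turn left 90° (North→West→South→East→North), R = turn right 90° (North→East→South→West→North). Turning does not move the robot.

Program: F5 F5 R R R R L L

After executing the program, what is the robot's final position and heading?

Answer: Final position: (row=1, col=4), facing East

Derivation:
Start: (row=1, col=9), facing West
  F5: move forward 5, now at (row=1, col=4)
  F5: move forward 0/5 (blocked), now at (row=1, col=4)
  R: turn right, now facing North
  R: turn right, now facing East
  R: turn right, now facing South
  R: turn right, now facing West
  L: turn left, now facing South
  L: turn left, now facing East
Final: (row=1, col=4), facing East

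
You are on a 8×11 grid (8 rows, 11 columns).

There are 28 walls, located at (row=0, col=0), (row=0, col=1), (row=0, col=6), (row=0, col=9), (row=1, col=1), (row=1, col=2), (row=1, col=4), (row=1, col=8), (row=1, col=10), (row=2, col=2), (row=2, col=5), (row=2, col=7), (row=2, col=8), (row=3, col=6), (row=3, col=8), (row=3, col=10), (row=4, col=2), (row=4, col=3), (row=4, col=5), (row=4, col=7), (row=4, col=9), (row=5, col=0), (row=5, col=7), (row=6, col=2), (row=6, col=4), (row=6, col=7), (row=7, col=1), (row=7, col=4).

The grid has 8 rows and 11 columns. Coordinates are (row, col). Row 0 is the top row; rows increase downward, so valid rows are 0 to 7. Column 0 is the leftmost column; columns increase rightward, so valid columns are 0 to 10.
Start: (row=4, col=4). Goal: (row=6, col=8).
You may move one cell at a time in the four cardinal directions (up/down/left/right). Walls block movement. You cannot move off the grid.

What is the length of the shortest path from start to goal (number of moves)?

BFS from (row=4, col=4) until reaching (row=6, col=8):
  Distance 0: (row=4, col=4)
  Distance 1: (row=3, col=4), (row=5, col=4)
  Distance 2: (row=2, col=4), (row=3, col=3), (row=3, col=5), (row=5, col=3), (row=5, col=5)
  Distance 3: (row=2, col=3), (row=3, col=2), (row=5, col=2), (row=5, col=6), (row=6, col=3), (row=6, col=5)
  Distance 4: (row=1, col=3), (row=3, col=1), (row=4, col=6), (row=5, col=1), (row=6, col=6), (row=7, col=3), (row=7, col=5)
  Distance 5: (row=0, col=3), (row=2, col=1), (row=3, col=0), (row=4, col=1), (row=6, col=1), (row=7, col=2), (row=7, col=6)
  Distance 6: (row=0, col=2), (row=0, col=4), (row=2, col=0), (row=4, col=0), (row=6, col=0), (row=7, col=7)
  Distance 7: (row=0, col=5), (row=1, col=0), (row=7, col=0), (row=7, col=8)
  Distance 8: (row=1, col=5), (row=6, col=8), (row=7, col=9)  <- goal reached here
One shortest path (8 moves): (row=4, col=4) -> (row=5, col=4) -> (row=5, col=5) -> (row=5, col=6) -> (row=6, col=6) -> (row=7, col=6) -> (row=7, col=7) -> (row=7, col=8) -> (row=6, col=8)

Answer: Shortest path length: 8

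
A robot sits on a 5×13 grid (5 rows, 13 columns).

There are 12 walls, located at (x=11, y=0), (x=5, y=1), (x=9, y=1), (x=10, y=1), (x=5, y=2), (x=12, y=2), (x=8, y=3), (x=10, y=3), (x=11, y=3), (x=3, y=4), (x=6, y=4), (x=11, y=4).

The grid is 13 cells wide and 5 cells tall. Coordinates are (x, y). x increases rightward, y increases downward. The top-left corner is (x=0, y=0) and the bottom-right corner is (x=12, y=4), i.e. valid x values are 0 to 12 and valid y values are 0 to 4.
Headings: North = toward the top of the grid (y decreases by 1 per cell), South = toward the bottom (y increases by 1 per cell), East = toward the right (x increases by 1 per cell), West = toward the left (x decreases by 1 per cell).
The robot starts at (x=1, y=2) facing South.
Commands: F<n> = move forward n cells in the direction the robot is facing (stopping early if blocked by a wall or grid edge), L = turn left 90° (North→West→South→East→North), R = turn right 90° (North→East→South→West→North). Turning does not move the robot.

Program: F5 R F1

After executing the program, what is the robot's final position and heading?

Answer: Final position: (x=0, y=4), facing West

Derivation:
Start: (x=1, y=2), facing South
  F5: move forward 2/5 (blocked), now at (x=1, y=4)
  R: turn right, now facing West
  F1: move forward 1, now at (x=0, y=4)
Final: (x=0, y=4), facing West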